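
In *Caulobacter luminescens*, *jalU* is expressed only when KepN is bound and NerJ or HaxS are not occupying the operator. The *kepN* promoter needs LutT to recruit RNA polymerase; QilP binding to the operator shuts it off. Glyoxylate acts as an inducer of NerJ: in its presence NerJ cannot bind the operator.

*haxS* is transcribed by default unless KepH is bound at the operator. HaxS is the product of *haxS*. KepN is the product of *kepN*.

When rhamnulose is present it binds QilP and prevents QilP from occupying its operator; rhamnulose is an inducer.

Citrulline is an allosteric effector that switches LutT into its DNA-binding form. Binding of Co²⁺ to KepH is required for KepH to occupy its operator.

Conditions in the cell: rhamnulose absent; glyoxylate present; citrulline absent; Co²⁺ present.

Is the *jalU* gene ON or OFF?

OFF

Glyoxylate is present, so NerJ is inactive.
Co²⁺ is present, so KepH is active.
With repressor KepH bound, *haxS* is not transcribed.
So HaxS is not produced.
Rhamnulose is absent, so QilP is active.
Citrulline is absent, so LutT is inactive.
With repressor QilP bound, *kepN* is not transcribed.
So KepN is not produced.
Required activator KepN is absent, so *jalU* is not transcribed.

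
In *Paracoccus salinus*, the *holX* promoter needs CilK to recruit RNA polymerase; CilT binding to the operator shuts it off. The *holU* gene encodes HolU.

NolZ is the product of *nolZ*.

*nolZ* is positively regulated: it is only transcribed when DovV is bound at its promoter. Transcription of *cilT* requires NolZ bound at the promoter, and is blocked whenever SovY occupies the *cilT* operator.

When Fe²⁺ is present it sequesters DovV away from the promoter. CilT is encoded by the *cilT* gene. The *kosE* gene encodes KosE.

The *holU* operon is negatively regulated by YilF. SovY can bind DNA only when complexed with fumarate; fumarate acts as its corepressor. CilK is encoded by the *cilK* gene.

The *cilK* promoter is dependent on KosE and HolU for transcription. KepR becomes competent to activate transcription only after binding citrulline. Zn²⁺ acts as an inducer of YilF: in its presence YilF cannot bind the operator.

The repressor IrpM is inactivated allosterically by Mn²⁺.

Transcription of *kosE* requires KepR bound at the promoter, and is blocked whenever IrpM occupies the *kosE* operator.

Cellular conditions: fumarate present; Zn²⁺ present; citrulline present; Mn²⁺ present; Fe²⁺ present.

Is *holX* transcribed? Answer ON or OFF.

ON

Citrulline is present, so KepR is active.
Mn²⁺ is present, so IrpM is inactive.
No repressor is bound and KepR is active, so *kosE* is transcribed.
So KosE is produced and active.
Zn²⁺ is present, so YilF is inactive.
With no repressor bound, *holU* is transcribed.
So HolU is produced and active.
No repressor is bound and KosE and HolU are active, so *cilK* is transcribed.
So CilK is produced and active.
Fe²⁺ is present, so DovV is inactive.
Required activator DovV is absent, so *nolZ* is not transcribed.
So NolZ is not produced.
Fumarate is present, so SovY is active.
With repressor SovY bound, *cilT* is not transcribed.
So CilT is not produced.
No repressor is bound and CilK is active, so *holX* is transcribed.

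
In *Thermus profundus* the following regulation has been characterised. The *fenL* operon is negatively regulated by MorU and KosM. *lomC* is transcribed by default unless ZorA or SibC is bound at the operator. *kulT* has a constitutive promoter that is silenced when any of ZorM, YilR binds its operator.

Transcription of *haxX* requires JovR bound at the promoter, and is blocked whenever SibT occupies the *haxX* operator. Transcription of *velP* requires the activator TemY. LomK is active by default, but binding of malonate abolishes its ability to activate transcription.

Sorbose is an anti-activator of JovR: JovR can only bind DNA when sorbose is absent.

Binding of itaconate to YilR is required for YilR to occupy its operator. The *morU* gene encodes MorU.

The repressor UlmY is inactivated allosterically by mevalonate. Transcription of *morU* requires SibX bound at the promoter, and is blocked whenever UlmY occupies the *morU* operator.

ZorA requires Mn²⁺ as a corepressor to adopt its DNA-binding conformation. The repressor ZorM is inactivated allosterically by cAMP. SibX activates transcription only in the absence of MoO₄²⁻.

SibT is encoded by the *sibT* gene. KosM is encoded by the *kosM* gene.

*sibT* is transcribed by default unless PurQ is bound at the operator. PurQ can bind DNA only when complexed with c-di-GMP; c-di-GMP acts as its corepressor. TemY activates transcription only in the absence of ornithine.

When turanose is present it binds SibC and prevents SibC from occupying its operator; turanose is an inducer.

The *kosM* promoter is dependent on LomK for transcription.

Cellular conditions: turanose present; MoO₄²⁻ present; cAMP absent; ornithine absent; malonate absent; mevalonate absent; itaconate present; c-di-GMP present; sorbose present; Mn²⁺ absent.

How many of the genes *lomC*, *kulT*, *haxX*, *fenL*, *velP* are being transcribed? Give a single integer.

Mn²⁺ is absent, so ZorA is inactive.
Turanose is present, so SibC is inactive.
With no repressor bound, *lomC* is transcribed.
→ *lomC* is ON.
cAMP is absent, so ZorM is active.
Itaconate is present, so YilR is active.
With repressor ZorM bound, *kulT* is not transcribed.
→ *kulT* is OFF.
Sorbose is present, so JovR is inactive.
c-di-GMP is present, so PurQ is active.
With repressor PurQ bound, *sibT* is not transcribed.
So SibT is not produced.
Required activator JovR is absent, so *haxX* is not transcribed.
→ *haxX* is OFF.
MoO₄²⁻ is present, so SibX is inactive.
Mevalonate is absent, so UlmY is active.
With repressor UlmY bound, *morU* is not transcribed.
So MorU is not produced.
Malonate is absent, so LomK is active.
No repressor is bound and LomK is active, so *kosM* is transcribed.
So KosM is produced and active.
With repressor KosM bound, *fenL* is not transcribed.
→ *fenL* is OFF.
Ornithine is absent, so TemY is active.
No repressor is bound and TemY is active, so *velP* is transcribed.
→ *velP* is ON.
2 of the 5 genes are transcribed.

2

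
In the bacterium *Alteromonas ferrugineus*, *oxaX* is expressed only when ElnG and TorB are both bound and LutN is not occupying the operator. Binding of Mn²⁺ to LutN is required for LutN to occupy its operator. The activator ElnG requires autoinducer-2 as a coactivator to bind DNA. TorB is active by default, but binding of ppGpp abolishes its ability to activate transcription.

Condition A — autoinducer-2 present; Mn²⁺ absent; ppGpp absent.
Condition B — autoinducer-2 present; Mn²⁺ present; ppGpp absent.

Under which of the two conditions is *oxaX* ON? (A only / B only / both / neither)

Condition A:
Autoinducer-2 is present, so ElnG is active.
Mn²⁺ is absent, so LutN is inactive.
ppGpp is absent, so TorB is active.
No repressor is bound and ElnG and TorB are active, so *oxaX* is transcribed.
→ *oxaX* is ON in A.
Condition B:
Autoinducer-2 is present, so ElnG is active.
Mn²⁺ is present, so LutN is active.
ppGpp is absent, so TorB is active.
With repressor LutN bound, *oxaX* is not transcribed.
→ *oxaX* is OFF in B.

A only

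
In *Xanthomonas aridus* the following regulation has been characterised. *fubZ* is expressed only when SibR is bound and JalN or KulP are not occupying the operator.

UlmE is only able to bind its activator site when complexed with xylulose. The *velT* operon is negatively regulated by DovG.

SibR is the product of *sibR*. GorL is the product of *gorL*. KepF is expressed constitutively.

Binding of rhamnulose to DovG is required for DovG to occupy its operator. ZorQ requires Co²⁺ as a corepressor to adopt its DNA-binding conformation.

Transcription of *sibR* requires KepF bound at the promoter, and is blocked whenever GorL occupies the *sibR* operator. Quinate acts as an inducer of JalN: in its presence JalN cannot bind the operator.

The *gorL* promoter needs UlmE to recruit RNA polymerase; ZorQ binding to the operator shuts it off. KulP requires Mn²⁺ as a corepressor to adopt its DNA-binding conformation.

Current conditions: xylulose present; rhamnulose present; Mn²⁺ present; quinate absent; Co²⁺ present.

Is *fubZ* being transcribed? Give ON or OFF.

Quinate is absent, so JalN is active.
Mn²⁺ is present, so KulP is active.
Xylulose is present, so UlmE is active.
Co²⁺ is present, so ZorQ is active.
With repressor ZorQ bound, *gorL* is not transcribed.
So GorL is not produced.
KepF is produced constitutively and is active.
No repressor is bound and KepF is active, so *sibR* is transcribed.
So SibR is produced and active.
With repressor JalN bound, *fubZ* is not transcribed.

OFF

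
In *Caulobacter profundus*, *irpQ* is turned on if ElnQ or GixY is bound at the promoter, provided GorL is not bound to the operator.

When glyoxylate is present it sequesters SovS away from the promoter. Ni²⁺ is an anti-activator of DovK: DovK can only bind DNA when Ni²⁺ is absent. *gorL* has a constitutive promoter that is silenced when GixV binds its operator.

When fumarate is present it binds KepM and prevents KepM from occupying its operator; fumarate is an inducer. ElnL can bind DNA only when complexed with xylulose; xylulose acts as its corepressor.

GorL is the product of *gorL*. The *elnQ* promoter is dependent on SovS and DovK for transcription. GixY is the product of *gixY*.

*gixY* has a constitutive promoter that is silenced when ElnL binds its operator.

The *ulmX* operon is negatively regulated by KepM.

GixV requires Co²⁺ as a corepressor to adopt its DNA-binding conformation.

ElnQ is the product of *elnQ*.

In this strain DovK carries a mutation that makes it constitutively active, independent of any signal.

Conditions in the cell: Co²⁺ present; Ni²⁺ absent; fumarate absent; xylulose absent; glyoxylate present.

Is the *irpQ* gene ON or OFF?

Glyoxylate is present, so SovS is inactive.
DovK is constitutively active in this strain.
Required activator SovS is absent, so *elnQ* is not transcribed.
So ElnQ is not produced.
Co²⁺ is present, so GixV is active.
With repressor GixV bound, *gorL* is not transcribed.
So GorL is not produced.
Xylulose is absent, so ElnL is inactive.
With no repressor bound, *gixY* is transcribed.
So GixY is produced and active.
Activator GixY is present, so *irpQ* is transcribed.

ON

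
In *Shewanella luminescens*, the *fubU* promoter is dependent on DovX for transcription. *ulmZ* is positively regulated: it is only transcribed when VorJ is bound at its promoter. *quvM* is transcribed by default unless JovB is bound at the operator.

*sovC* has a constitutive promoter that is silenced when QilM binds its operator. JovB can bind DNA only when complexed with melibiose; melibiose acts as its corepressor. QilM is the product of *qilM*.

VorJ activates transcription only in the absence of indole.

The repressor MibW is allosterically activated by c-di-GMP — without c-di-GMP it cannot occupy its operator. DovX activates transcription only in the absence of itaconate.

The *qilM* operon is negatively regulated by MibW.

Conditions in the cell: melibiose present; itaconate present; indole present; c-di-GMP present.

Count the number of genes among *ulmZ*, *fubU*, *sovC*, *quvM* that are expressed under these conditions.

1

Indole is present, so VorJ is inactive.
Required activator VorJ is absent, so *ulmZ* is not transcribed.
→ *ulmZ* is OFF.
Itaconate is present, so DovX is inactive.
Required activator DovX is absent, so *fubU* is not transcribed.
→ *fubU* is OFF.
c-di-GMP is present, so MibW is active.
With repressor MibW bound, *qilM* is not transcribed.
So QilM is not produced.
With no repressor bound, *sovC* is transcribed.
→ *sovC* is ON.
Melibiose is present, so JovB is active.
With repressor JovB bound, *quvM* is not transcribed.
→ *quvM* is OFF.
1 of the 4 genes is transcribed.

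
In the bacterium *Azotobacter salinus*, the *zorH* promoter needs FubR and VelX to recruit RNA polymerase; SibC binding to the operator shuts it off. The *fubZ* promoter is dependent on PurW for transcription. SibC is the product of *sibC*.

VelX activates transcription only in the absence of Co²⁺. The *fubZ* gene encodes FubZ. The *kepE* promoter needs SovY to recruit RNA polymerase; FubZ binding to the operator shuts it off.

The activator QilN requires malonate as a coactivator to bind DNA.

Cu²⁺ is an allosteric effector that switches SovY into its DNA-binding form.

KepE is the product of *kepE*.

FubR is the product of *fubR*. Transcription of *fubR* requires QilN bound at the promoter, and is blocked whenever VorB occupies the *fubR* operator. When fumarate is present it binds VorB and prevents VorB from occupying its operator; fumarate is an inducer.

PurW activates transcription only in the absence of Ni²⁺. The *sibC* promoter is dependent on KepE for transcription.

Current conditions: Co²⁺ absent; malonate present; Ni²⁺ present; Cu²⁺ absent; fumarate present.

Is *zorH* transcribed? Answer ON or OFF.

ON

Malonate is present, so QilN is active.
Fumarate is present, so VorB is inactive.
No repressor is bound and QilN is active, so *fubR* is transcribed.
So FubR is produced and active.
Cu²⁺ is absent, so SovY is inactive.
Ni²⁺ is present, so PurW is inactive.
Required activator PurW is absent, so *fubZ* is not transcribed.
So FubZ is not produced.
Required activator SovY is absent, so *kepE* is not transcribed.
So KepE is not produced.
Required activator KepE is absent, so *sibC* is not transcribed.
So SibC is not produced.
Co²⁺ is absent, so VelX is active.
No repressor is bound and FubR and VelX are active, so *zorH* is transcribed.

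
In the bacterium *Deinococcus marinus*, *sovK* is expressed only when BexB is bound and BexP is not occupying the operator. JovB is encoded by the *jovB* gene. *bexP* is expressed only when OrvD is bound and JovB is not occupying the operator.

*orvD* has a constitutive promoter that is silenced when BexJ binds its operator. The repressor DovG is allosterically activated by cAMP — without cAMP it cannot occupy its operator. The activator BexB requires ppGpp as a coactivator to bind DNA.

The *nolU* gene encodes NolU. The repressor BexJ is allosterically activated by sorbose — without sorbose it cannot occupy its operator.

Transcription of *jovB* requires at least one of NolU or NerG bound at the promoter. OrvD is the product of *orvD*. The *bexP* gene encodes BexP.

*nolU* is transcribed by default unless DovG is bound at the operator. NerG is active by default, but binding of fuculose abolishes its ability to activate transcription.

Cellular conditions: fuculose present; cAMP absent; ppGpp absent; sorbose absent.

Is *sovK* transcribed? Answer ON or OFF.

OFF

cAMP is absent, so DovG is inactive.
With no repressor bound, *nolU* is transcribed.
So NolU is produced and active.
Fuculose is present, so NerG is inactive.
Activator NolU is present, so *jovB* is transcribed.
So JovB is produced and active.
Sorbose is absent, so BexJ is inactive.
With no repressor bound, *orvD* is transcribed.
So OrvD is produced and active.
With repressor JovB bound, *bexP* is not transcribed.
So BexP is not produced.
ppGpp is absent, so BexB is inactive.
Required activator BexB is absent, so *sovK* is not transcribed.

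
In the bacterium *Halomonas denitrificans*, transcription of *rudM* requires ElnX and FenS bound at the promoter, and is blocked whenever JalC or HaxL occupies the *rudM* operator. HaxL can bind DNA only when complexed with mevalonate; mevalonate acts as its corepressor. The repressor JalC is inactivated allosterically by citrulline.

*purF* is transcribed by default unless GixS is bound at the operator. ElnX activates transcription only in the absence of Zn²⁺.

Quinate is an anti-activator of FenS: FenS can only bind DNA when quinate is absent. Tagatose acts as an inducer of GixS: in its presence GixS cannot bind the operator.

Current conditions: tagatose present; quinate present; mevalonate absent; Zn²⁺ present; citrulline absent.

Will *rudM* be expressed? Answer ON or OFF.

Citrulline is absent, so JalC is active.
Zn²⁺ is present, so ElnX is inactive.
Mevalonate is absent, so HaxL is inactive.
Quinate is present, so FenS is inactive.
With repressor JalC bound, *rudM* is not transcribed.

OFF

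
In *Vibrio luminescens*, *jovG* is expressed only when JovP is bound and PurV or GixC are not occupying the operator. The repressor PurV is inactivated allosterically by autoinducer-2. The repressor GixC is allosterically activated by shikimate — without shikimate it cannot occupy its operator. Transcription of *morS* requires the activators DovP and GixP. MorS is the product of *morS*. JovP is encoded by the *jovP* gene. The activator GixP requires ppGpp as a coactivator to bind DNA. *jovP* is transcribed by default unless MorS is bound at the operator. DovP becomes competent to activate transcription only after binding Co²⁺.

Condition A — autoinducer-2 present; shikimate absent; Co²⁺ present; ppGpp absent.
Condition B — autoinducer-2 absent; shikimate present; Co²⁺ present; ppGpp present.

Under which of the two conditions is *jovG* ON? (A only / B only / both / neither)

A only

Condition A:
Autoinducer-2 is present, so PurV is inactive.
Shikimate is absent, so GixC is inactive.
Co²⁺ is present, so DovP is active.
ppGpp is absent, so GixP is inactive.
Required activator GixP is absent, so *morS* is not transcribed.
So MorS is not produced.
With no repressor bound, *jovP* is transcribed.
So JovP is produced and active.
No repressor is bound and JovP is active, so *jovG* is transcribed.
→ *jovG* is ON in A.
Condition B:
Autoinducer-2 is absent, so PurV is active.
Shikimate is present, so GixC is active.
Co²⁺ is present, so DovP is active.
ppGpp is present, so GixP is active.
No repressor is bound and DovP and GixP are active, so *morS* is transcribed.
So MorS is produced and active.
With repressor MorS bound, *jovP* is not transcribed.
So JovP is not produced.
With repressor PurV bound, *jovG* is not transcribed.
→ *jovG* is OFF in B.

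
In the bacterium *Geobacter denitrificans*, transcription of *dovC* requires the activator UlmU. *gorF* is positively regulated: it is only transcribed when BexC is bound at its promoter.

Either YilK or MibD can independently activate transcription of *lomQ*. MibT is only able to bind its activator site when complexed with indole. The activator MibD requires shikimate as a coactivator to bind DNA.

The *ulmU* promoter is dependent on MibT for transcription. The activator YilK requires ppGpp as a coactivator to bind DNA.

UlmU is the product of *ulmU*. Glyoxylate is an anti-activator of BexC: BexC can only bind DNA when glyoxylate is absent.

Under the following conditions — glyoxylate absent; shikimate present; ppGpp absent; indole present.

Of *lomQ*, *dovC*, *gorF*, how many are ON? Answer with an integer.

ppGpp is absent, so YilK is inactive.
Shikimate is present, so MibD is active.
Activator MibD is present, so *lomQ* is transcribed.
→ *lomQ* is ON.
Indole is present, so MibT is active.
No repressor is bound and MibT is active, so *ulmU* is transcribed.
So UlmU is produced and active.
No repressor is bound and UlmU is active, so *dovC* is transcribed.
→ *dovC* is ON.
Glyoxylate is absent, so BexC is active.
No repressor is bound and BexC is active, so *gorF* is transcribed.
→ *gorF* is ON.
3 of the 3 genes are transcribed.

3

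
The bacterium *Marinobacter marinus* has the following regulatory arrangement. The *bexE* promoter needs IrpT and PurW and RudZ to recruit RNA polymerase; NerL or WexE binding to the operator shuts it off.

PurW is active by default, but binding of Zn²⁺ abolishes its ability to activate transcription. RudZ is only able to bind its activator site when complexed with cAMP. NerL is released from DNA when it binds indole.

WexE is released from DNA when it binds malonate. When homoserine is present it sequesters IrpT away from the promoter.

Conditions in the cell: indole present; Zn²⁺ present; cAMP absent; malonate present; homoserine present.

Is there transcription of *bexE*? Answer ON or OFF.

OFF

Homoserine is present, so IrpT is inactive.
Indole is present, so NerL is inactive.
Zn²⁺ is present, so PurW is inactive.
cAMP is absent, so RudZ is inactive.
Malonate is present, so WexE is inactive.
Required activator IrpT is absent, so *bexE* is not transcribed.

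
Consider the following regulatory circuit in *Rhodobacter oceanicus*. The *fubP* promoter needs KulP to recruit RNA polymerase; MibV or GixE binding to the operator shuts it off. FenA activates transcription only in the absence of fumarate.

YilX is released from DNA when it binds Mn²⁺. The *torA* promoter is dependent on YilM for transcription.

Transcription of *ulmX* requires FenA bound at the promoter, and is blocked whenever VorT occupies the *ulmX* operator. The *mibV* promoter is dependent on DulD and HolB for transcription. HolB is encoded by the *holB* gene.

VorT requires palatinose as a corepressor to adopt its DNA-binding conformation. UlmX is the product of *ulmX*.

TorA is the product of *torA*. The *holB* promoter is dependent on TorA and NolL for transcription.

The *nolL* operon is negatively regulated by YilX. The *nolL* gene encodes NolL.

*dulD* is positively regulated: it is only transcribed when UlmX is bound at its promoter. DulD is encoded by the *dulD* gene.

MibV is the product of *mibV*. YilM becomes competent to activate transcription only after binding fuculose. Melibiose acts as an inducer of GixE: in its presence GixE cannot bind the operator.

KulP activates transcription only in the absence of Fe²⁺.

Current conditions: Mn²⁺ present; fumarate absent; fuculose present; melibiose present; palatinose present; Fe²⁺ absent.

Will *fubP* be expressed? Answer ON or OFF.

Fe²⁺ is absent, so KulP is active.
Fumarate is absent, so FenA is active.
Palatinose is present, so VorT is active.
With repressor VorT bound, *ulmX* is not transcribed.
So UlmX is not produced.
Required activator UlmX is absent, so *dulD* is not transcribed.
So DulD is not produced.
Fuculose is present, so YilM is active.
No repressor is bound and YilM is active, so *torA* is transcribed.
So TorA is produced and active.
Mn²⁺ is present, so YilX is inactive.
With no repressor bound, *nolL* is transcribed.
So NolL is produced and active.
No repressor is bound and TorA and NolL are active, so *holB* is transcribed.
So HolB is produced and active.
Required activator DulD is absent, so *mibV* is not transcribed.
So MibV is not produced.
Melibiose is present, so GixE is inactive.
No repressor is bound and KulP is active, so *fubP* is transcribed.

ON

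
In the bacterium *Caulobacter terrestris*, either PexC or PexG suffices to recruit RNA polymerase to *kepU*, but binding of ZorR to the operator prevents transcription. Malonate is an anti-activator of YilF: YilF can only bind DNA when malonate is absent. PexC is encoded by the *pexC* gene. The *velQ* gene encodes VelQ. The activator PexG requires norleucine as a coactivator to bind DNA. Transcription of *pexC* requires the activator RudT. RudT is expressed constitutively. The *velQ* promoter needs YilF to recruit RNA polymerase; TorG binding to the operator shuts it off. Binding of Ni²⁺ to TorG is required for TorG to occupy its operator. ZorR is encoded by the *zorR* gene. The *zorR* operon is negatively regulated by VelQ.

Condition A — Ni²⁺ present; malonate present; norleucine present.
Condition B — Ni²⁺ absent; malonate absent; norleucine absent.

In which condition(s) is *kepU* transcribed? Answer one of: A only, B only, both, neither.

B only

Condition A:
Ni²⁺ is present, so TorG is active.
Malonate is present, so YilF is inactive.
With repressor TorG bound, *velQ* is not transcribed.
So VelQ is not produced.
With no repressor bound, *zorR* is transcribed.
So ZorR is produced and active.
RudT is produced constitutively and is active.
No repressor is bound and RudT is active, so *pexC* is transcribed.
So PexC is produced and active.
Norleucine is present, so PexG is active.
With repressor ZorR bound, *kepU* is not transcribed.
→ *kepU* is OFF in A.
Condition B:
Ni²⁺ is absent, so TorG is inactive.
Malonate is absent, so YilF is active.
No repressor is bound and YilF is active, so *velQ* is transcribed.
So VelQ is produced and active.
With repressor VelQ bound, *zorR* is not transcribed.
So ZorR is not produced.
RudT is produced constitutively and is active.
No repressor is bound and RudT is active, so *pexC* is transcribed.
So PexC is produced and active.
Norleucine is absent, so PexG is inactive.
Activator PexC is present, so *kepU* is transcribed.
→ *kepU* is ON in B.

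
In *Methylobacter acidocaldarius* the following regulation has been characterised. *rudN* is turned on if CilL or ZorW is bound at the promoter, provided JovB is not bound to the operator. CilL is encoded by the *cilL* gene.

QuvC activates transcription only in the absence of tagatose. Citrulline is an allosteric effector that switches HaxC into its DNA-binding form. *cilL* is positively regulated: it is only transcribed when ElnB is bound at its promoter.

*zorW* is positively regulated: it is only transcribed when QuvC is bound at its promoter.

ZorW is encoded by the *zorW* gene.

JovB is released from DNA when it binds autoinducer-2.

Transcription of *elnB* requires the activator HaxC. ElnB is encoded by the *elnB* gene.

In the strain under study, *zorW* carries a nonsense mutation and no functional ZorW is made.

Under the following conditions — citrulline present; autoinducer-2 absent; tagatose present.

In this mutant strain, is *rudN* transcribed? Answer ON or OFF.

Citrulline is present, so HaxC is active.
No repressor is bound and HaxC is active, so *elnB* is transcribed.
So ElnB is produced and active.
No repressor is bound and ElnB is active, so *cilL* is transcribed.
So CilL is produced and active.
ZorW is non-functional in this strain, so it has no effect.
Autoinducer-2 is absent, so JovB is active.
With repressor JovB bound, *rudN* is not transcribed.

OFF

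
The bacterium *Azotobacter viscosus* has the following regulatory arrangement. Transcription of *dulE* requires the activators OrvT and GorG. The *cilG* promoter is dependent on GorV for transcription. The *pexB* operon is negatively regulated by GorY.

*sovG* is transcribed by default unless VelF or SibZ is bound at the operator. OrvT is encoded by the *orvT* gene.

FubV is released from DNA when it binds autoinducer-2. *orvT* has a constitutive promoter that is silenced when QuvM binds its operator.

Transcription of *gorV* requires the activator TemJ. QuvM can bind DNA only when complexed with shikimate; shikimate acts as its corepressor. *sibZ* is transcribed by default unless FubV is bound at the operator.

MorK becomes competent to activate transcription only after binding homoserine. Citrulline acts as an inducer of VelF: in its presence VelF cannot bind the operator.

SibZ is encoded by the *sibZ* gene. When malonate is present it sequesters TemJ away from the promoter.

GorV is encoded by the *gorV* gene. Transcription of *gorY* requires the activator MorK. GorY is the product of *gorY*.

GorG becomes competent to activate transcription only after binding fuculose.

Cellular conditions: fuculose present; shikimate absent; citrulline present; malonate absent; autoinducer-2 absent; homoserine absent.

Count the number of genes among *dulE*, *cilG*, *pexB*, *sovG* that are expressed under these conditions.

4

Shikimate is absent, so QuvM is inactive.
With no repressor bound, *orvT* is transcribed.
So OrvT is produced and active.
Fuculose is present, so GorG is active.
No repressor is bound and OrvT and GorG are active, so *dulE* is transcribed.
→ *dulE* is ON.
Malonate is absent, so TemJ is active.
No repressor is bound and TemJ is active, so *gorV* is transcribed.
So GorV is produced and active.
No repressor is bound and GorV is active, so *cilG* is transcribed.
→ *cilG* is ON.
Homoserine is absent, so MorK is inactive.
Required activator MorK is absent, so *gorY* is not transcribed.
So GorY is not produced.
With no repressor bound, *pexB* is transcribed.
→ *pexB* is ON.
Citrulline is present, so VelF is inactive.
Autoinducer-2 is absent, so FubV is active.
With repressor FubV bound, *sibZ* is not transcribed.
So SibZ is not produced.
With no repressor bound, *sovG* is transcribed.
→ *sovG* is ON.
4 of the 4 genes are transcribed.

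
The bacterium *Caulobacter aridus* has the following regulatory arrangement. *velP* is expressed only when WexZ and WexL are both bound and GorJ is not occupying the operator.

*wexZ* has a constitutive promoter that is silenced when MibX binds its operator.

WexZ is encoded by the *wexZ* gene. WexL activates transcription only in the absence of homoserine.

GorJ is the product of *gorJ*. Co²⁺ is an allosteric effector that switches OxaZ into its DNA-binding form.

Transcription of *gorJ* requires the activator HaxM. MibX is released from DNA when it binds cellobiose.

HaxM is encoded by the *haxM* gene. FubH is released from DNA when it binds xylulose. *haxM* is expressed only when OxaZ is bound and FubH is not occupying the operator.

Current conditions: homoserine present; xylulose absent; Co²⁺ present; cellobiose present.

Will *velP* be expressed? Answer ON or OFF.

Cellobiose is present, so MibX is inactive.
With no repressor bound, *wexZ* is transcribed.
So WexZ is produced and active.
Xylulose is absent, so FubH is active.
Co²⁺ is present, so OxaZ is active.
With repressor FubH bound, *haxM* is not transcribed.
So HaxM is not produced.
Required activator HaxM is absent, so *gorJ* is not transcribed.
So GorJ is not produced.
Homoserine is present, so WexL is inactive.
Required activator WexL is absent, so *velP* is not transcribed.

OFF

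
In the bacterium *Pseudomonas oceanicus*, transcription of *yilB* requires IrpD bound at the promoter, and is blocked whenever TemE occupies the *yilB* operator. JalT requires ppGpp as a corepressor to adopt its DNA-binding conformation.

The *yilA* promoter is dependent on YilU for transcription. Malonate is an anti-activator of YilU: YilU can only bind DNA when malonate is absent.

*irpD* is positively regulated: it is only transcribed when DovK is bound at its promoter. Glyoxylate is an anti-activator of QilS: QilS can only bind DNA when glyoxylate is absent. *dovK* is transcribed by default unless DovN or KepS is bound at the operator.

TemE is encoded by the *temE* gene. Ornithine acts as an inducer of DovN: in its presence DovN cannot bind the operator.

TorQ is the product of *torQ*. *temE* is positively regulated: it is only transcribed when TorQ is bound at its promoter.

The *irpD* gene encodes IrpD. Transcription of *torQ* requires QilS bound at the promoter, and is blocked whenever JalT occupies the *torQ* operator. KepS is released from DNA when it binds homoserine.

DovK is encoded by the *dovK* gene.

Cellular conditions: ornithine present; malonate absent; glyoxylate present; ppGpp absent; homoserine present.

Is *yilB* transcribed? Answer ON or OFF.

ppGpp is absent, so JalT is inactive.
Glyoxylate is present, so QilS is inactive.
Required activator QilS is absent, so *torQ* is not transcribed.
So TorQ is not produced.
Required activator TorQ is absent, so *temE* is not transcribed.
So TemE is not produced.
Ornithine is present, so DovN is inactive.
Homoserine is present, so KepS is inactive.
With no repressor bound, *dovK* is transcribed.
So DovK is produced and active.
No repressor is bound and DovK is active, so *irpD* is transcribed.
So IrpD is produced and active.
No repressor is bound and IrpD is active, so *yilB* is transcribed.

ON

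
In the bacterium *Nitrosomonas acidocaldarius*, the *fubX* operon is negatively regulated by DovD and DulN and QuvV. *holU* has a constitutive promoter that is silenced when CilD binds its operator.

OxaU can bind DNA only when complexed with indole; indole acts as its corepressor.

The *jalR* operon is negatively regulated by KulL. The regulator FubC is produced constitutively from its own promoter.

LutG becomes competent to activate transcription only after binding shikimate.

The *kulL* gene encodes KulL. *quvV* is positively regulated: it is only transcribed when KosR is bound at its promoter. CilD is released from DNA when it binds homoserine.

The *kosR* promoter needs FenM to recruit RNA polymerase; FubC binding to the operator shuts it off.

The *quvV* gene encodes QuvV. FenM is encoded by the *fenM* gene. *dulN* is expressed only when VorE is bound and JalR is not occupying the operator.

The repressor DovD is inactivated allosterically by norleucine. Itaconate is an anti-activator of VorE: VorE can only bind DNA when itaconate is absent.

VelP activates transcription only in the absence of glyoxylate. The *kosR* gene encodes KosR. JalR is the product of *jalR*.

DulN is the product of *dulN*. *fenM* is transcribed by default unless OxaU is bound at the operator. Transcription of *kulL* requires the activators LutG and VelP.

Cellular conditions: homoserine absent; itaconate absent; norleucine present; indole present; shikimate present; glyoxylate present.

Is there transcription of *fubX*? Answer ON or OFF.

Norleucine is present, so DovD is inactive.
Itaconate is absent, so VorE is active.
Shikimate is present, so LutG is active.
Glyoxylate is present, so VelP is inactive.
Required activator VelP is absent, so *kulL* is not transcribed.
So KulL is not produced.
With no repressor bound, *jalR* is transcribed.
So JalR is produced and active.
With repressor JalR bound, *dulN* is not transcribed.
So DulN is not produced.
FubC is produced constitutively and is active.
Indole is present, so OxaU is active.
With repressor OxaU bound, *fenM* is not transcribed.
So FenM is not produced.
With repressor FubC bound, *kosR* is not transcribed.
So KosR is not produced.
Required activator KosR is absent, so *quvV* is not transcribed.
So QuvV is not produced.
With no repressor bound, *fubX* is transcribed.

ON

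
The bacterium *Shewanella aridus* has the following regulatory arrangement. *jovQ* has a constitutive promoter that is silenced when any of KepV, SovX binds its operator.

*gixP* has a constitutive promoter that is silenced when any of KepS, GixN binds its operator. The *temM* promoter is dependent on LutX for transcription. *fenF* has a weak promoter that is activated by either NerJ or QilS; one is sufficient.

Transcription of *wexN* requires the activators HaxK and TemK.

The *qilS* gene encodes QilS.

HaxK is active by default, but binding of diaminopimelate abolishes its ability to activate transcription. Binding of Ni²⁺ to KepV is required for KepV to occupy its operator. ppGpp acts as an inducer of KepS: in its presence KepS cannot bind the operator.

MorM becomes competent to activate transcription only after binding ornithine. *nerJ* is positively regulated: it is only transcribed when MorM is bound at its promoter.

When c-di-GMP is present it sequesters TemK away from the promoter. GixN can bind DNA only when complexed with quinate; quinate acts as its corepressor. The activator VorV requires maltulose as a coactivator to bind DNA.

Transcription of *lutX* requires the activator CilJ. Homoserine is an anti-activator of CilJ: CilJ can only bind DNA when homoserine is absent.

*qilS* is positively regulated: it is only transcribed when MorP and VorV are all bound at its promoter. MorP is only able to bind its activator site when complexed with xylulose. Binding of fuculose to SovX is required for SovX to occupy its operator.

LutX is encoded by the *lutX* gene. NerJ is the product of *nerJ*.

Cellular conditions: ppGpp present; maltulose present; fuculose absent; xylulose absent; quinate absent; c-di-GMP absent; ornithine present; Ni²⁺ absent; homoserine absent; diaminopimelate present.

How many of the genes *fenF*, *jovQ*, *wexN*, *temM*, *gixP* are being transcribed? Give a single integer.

4

Ornithine is present, so MorM is active.
No repressor is bound and MorM is active, so *nerJ* is transcribed.
So NerJ is produced and active.
Xylulose is absent, so MorP is inactive.
Maltulose is present, so VorV is active.
Required activator MorP is absent, so *qilS* is not transcribed.
So QilS is not produced.
Activator NerJ is present, so *fenF* is transcribed.
→ *fenF* is ON.
Ni²⁺ is absent, so KepV is inactive.
Fuculose is absent, so SovX is inactive.
With no repressor bound, *jovQ* is transcribed.
→ *jovQ* is ON.
Diaminopimelate is present, so HaxK is inactive.
c-di-GMP is absent, so TemK is active.
Required activator HaxK is absent, so *wexN* is not transcribed.
→ *wexN* is OFF.
Homoserine is absent, so CilJ is active.
No repressor is bound and CilJ is active, so *lutX* is transcribed.
So LutX is produced and active.
No repressor is bound and LutX is active, so *temM* is transcribed.
→ *temM* is ON.
ppGpp is present, so KepS is inactive.
Quinate is absent, so GixN is inactive.
With no repressor bound, *gixP* is transcribed.
→ *gixP* is ON.
4 of the 5 genes are transcribed.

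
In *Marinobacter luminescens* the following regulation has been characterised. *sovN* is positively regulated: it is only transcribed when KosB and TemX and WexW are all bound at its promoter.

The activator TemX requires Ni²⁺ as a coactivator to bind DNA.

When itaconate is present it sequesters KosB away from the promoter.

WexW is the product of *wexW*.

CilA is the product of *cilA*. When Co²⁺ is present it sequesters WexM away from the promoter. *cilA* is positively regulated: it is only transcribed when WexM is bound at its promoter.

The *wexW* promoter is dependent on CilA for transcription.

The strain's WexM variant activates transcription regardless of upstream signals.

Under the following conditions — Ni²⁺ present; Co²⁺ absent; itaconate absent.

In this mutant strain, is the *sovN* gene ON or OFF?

ON

Itaconate is absent, so KosB is active.
Ni²⁺ is present, so TemX is active.
WexM is constitutively active in this strain.
No repressor is bound and WexM is active, so *cilA* is transcribed.
So CilA is produced and active.
No repressor is bound and CilA is active, so *wexW* is transcribed.
So WexW is produced and active.
No repressor is bound and KosB and TemX and WexW are active, so *sovN* is transcribed.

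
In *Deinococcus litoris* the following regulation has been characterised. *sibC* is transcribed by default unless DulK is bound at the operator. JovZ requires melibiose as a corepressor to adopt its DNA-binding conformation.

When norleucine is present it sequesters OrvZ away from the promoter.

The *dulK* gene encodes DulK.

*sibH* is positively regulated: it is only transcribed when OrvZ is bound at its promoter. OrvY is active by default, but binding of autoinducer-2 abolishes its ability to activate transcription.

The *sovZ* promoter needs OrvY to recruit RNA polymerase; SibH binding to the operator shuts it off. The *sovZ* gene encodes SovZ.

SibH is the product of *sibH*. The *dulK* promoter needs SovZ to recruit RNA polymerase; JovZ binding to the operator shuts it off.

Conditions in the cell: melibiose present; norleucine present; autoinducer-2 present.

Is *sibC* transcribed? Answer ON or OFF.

Norleucine is present, so OrvZ is inactive.
Required activator OrvZ is absent, so *sibH* is not transcribed.
So SibH is not produced.
Autoinducer-2 is present, so OrvY is inactive.
Required activator OrvY is absent, so *sovZ* is not transcribed.
So SovZ is not produced.
Melibiose is present, so JovZ is active.
With repressor JovZ bound, *dulK* is not transcribed.
So DulK is not produced.
With no repressor bound, *sibC* is transcribed.

ON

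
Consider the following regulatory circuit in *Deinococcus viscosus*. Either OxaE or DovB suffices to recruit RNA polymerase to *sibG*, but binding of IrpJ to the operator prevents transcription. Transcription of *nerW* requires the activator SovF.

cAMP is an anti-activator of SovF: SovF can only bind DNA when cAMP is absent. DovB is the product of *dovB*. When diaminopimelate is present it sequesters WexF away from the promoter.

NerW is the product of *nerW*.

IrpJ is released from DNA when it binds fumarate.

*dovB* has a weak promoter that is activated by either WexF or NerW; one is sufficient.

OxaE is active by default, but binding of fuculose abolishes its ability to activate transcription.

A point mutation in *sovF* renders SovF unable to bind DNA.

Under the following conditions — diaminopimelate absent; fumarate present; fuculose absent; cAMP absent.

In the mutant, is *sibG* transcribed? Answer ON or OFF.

ON

Fuculose is absent, so OxaE is active.
Diaminopimelate is absent, so WexF is active.
SovF is non-functional in this strain, so it has no effect.
Required activator SovF is absent, so *nerW* is not transcribed.
So NerW is not produced.
Activator WexF is present, so *dovB* is transcribed.
So DovB is produced and active.
Fumarate is present, so IrpJ is inactive.
Activator OxaE is present, so *sibG* is transcribed.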